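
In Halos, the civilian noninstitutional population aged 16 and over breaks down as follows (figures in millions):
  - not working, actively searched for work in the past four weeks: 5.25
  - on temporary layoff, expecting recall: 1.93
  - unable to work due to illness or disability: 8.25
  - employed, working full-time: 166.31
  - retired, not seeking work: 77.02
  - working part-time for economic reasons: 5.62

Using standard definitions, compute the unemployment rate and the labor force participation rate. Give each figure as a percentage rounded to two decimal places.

Employed = 166.31 + 5.62 = 171.93 million (anyone who worked, including part-time for economic reasons, counts as employed).
Unemployed = 5.25 + 1.93 = 7.18 million (jobless and actively searching, or on temporary layoff).
Labor force = 171.93 + 7.18 = 179.11 million.
Not in labor force = 8.25 + 77.02 = 85.27 million (those not working and not actively searching are outside the labor force).
Civilian working-age population = 179.11 + 85.27 = 264.38 million.
Unemployment rate = 7.18 / 179.11 = 4.01%.
Labor force participation rate = 179.11 / 264.38 = 67.75%.

Unemployment rate ≈ 4.01%; labor force participation rate ≈ 67.75%.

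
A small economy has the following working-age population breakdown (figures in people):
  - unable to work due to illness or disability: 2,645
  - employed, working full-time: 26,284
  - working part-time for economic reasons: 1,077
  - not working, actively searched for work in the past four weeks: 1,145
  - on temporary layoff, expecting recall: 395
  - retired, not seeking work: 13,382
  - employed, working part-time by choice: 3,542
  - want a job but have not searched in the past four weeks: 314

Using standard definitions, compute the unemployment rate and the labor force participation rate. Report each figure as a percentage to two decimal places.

Unemployment rate ≈ 4.75%; labor force participation rate ≈ 66.50%.

Employed = 26,284 + 1,077 + 3,542 = 30,903 (anyone who worked, including part-time for economic reasons, counts as employed).
Unemployed = 1,145 + 395 = 1,540 (jobless and actively searching, or on temporary layoff).
Labor force = 30,903 + 1,540 = 32,443.
Not in labor force = 2,645 + 13,382 + 314 = 16,341 (those not working and not actively searching are outside the labor force — including those who want a job but have given up searching).
Civilian working-age population = 32,443 + 16,341 = 48,784.
Unemployment rate = 1,540 / 32,443 = 4.75%.
Labor force participation rate = 32,443 / 48,784 = 66.50%.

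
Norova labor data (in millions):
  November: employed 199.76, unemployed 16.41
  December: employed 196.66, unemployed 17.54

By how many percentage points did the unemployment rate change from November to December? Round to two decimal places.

November: labor force = 199.76 + 16.41 = 216.17; u = 16.41/216.17 = 7.59%.
December: labor force = 196.66 + 17.54 = 214.20; u = 17.54/214.20 = 8.19%.
Change = 8.19% − 7.59% = +0.60 pp.

The unemployment rate changed by +0.60 percentage points.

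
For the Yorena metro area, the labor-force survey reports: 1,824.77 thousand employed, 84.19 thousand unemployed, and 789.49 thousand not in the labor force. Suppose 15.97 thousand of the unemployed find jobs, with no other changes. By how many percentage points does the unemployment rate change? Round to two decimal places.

Initially, labor force = 1,824.77 + 84.19 = 1,908.96 thousand, so u = 84.19/1,908.96 = 4.41%.
After the change, unemployed falls and employed rises by 15.97; labor force unchanged → E = 1,840.74, U = 68.22, labor force = 1,908.96 thousand.
New unemployment rate = 68.22 / 1,908.96 = 3.57%.
Change = 3.57% − 4.41% = −0.84 percentage points.

The unemployment rate changes by −0.84 percentage points.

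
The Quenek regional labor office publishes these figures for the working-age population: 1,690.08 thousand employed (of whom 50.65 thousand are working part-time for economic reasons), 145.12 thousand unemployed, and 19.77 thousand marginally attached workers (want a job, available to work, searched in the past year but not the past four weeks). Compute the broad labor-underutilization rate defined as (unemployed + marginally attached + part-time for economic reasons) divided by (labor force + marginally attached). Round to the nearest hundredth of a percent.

Labor force = 1,690.08 + 145.12 = 1,835.20 thousand.
Numerator = 145.12 + 19.77 + 50.65 = 215.54 thousand.
Denominator = 1,835.20 + 19.77 = 1,854.97 thousand.
Broad rate = 215.54 / 1,854.97 = 11.62%.

Broad underutilization rate ≈ 11.62%.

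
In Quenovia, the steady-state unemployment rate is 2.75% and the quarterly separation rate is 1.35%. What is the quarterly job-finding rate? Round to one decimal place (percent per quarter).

Job-finding rate ≈ 47.7% per quarter.

From u* = s/(s+f): f = s·(1−u)/u.
f = 1.35 × (1 − 0.0275) / 0.0275 = 1.3129 / 0.0275 ≈ 47.7% per quarter.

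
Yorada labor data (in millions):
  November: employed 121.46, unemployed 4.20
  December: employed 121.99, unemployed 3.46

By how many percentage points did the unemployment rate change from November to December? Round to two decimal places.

November: labor force = 121.46 + 4.20 = 125.66; u = 4.20/125.66 = 3.34%.
December: labor force = 121.99 + 3.46 = 125.45; u = 3.46/125.45 = 2.76%.
Change = 2.76% − 3.34% = −0.58 pp.

The unemployment rate changed by −0.58 percentage points.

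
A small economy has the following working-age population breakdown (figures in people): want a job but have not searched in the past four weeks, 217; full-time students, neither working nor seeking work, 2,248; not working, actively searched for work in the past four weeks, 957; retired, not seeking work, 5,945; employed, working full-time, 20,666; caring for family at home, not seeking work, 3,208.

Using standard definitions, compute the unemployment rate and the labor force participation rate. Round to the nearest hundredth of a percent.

Unemployment rate ≈ 4.43%; labor force participation rate ≈ 65.05%.

Employed = 20,666.
Unemployed = 957.
Labor force = 20,666 + 957 = 21,623.
Not in labor force = 217 + 2,248 + 5,945 + 3,208 = 11,618 (those not working and not actively searching are outside the labor force — including those who want a job but have given up searching).
Civilian working-age population = 21,623 + 11,618 = 33,241.
Unemployment rate = 957 / 21,623 = 4.43%.
Labor force participation rate = 21,623 / 33,241 = 65.05%.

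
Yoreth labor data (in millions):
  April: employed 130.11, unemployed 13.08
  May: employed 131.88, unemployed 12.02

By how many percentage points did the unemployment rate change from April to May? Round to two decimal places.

The unemployment rate changed by −0.78 percentage points.

April: labor force = 130.11 + 13.08 = 143.19; u = 13.08/143.19 = 9.13%.
May: labor force = 131.88 + 12.02 = 143.90; u = 12.02/143.90 = 8.35%.
Change = 8.35% − 9.13% = −0.78 pp.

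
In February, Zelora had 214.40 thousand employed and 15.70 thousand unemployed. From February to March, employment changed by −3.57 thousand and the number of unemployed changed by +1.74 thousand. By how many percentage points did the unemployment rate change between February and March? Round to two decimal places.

February: labor force = 214.40 + 15.70 = 230.10; u = 15.70/230.10 = 6.82%.
March: labor force = 210.83 + 17.44 = 228.27; u = 17.44/228.27 = 7.64%.
Change = 7.64% − 6.82% = +0.82 pp.

The unemployment rate changed by +0.82 percentage points.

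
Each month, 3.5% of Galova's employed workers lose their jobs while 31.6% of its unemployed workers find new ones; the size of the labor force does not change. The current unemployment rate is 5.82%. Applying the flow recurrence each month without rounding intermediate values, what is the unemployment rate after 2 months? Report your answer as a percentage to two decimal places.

With a fixed labor force, u_{t+1} = u_t + s·(1−u_t) − f·u_t = u_t·(1−s−f) + s.
Here 1−s−f = 0.649 and s = 0.035.
u_1 = 0.058200 × 0.649 + 0.035 = 0.072772.
u_2 = 0.072772 × 0.649 + 0.035 = 0.082229.

Unemployment rate after two months ≈ 8.22%.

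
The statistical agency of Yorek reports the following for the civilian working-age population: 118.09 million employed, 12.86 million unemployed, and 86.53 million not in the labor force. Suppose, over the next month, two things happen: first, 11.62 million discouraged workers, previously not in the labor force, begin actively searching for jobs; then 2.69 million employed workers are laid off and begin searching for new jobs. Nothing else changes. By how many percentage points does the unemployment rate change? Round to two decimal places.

The unemployment rate changes by +9.24 percentage points.

Initially, labor force = 118.09 + 12.86 = 130.95 million, so u = 12.86/130.95 = 9.82%.
After the first change, unemployed and labor force both rise by 11.62 → E = 118.09, U = 24.48, labor force = 142.57 million.
After the second change, employed falls and unemployed rises by 2.69; labor force unchanged → E = 115.40, U = 27.17, labor force = 142.57 million.
New unemployment rate = 27.17 / 142.57 = 19.06%.
Change = 19.06% − 9.82% = +9.24 percentage points.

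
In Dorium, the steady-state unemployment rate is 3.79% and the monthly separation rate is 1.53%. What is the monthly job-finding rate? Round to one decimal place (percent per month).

From u* = s/(s+f): f = s·(1−u)/u.
f = 1.53 × (1 − 0.0379) / 0.0379 = 1.4720 / 0.0379 ≈ 38.8% per month.

Job-finding rate ≈ 38.8% per month.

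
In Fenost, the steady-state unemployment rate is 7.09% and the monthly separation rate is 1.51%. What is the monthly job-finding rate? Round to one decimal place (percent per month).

From u* = s/(s+f): f = s·(1−u)/u.
f = 1.51 × (1 − 0.0709) / 0.0709 = 1.4029 / 0.0709 ≈ 19.8% per month.

Job-finding rate ≈ 19.8% per month.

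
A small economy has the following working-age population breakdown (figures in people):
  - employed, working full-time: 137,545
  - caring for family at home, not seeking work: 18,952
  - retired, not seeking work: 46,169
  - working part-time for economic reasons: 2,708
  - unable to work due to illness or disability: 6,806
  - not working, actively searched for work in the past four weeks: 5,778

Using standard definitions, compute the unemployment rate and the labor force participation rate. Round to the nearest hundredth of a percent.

Unemployment rate ≈ 3.96%; labor force participation rate ≈ 67.00%.

Employed = 137,545 + 2,708 = 140,253 (anyone who worked, including part-time for economic reasons, counts as employed).
Unemployed = 5,778.
Labor force = 140,253 + 5,778 = 146,031.
Not in labor force = 18,952 + 46,169 + 6,806 = 71,927 (those not working and not actively searching are outside the labor force).
Civilian working-age population = 146,031 + 71,927 = 217,958.
Unemployment rate = 5,778 / 146,031 = 3.96%.
Labor force participation rate = 146,031 / 217,958 = 67.00%.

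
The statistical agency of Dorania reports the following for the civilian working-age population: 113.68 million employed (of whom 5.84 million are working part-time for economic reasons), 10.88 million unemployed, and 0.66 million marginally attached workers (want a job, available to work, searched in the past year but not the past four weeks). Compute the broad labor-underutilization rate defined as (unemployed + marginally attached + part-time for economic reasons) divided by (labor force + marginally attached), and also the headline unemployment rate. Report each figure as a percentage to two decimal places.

Labor force = 113.68 + 10.88 = 124.56 million.
Numerator = 10.88 + 0.66 + 5.84 = 17.38 million.
Denominator = 124.56 + 0.66 = 125.22 million.
Broad rate = 17.38 / 125.22 = 13.88%.
Headline unemployment rate = 10.88 / 124.56 = 8.73%.

Broad underutilization rate ≈ 13.88%; headline unemployment rate ≈ 8.73%.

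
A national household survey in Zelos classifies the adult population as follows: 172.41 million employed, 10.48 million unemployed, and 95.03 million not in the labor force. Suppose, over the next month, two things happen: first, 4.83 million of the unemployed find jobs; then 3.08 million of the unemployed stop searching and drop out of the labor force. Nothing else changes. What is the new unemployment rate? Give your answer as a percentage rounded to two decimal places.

New unemployment rate ≈ 1.43%.

Initially, labor force = 172.41 + 10.48 = 182.89 million, so u = 10.48/182.89 = 5.73%.
After the first change, unemployed falls and employed rises by 4.83; labor force unchanged → E = 177.24, U = 5.65, labor force = 182.89 million.
After the second change, unemployed and labor force both fall by 3.08 → E = 177.24, U = 2.57, labor force = 179.81 million.
New unemployment rate = 2.57 / 179.81 = 1.43%.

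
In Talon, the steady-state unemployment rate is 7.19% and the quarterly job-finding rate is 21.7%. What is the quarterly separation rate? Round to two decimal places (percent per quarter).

From u* = s/(s+f): s = u·f/(1−u).
s = 0.0719 × 21.7 / (1 − 0.0719) = 1.5602 / 0.9281 ≈ 1.68% per quarter.

Separation rate ≈ 1.68% per quarter.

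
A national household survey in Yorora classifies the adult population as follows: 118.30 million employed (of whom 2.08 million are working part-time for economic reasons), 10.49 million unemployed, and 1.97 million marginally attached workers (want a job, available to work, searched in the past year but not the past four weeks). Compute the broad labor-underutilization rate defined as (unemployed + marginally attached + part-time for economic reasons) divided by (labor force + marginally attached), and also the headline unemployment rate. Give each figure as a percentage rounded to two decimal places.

Labor force = 118.30 + 10.49 = 128.79 million.
Numerator = 10.49 + 1.97 + 2.08 = 14.54 million.
Denominator = 128.79 + 1.97 = 130.76 million.
Broad rate = 14.54 / 130.76 = 11.12%.
Headline unemployment rate = 10.49 / 128.79 = 8.15%.

Broad underutilization rate ≈ 11.12%; headline unemployment rate ≈ 8.15%.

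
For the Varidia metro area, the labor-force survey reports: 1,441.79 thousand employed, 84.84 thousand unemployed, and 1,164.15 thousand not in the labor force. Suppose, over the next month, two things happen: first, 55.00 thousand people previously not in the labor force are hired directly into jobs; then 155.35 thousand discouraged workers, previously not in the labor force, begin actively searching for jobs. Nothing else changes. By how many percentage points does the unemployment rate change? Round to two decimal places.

The unemployment rate changes by +8.27 percentage points.

Initially, labor force = 1,441.79 + 84.84 = 1,526.63 thousand, so u = 84.84/1,526.63 = 5.56%.
After the first change, employed and labor force both rise by 55.00; unemployed unchanged → E = 1,496.79, U = 84.84, labor force = 1,581.63 thousand.
After the second change, unemployed and labor force both rise by 155.35 → E = 1,496.79, U = 240.19, labor force = 1,736.98 thousand.
New unemployment rate = 240.19 / 1,736.98 = 13.83%.
Change = 13.83% − 5.56% = +8.27 percentage points.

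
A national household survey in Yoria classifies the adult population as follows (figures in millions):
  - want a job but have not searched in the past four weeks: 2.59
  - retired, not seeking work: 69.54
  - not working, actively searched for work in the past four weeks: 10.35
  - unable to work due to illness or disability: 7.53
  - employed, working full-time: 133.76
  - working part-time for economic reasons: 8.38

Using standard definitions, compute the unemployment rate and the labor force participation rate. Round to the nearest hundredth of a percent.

Employed = 133.76 + 8.38 = 142.14 million (anyone who worked, including part-time for economic reasons, counts as employed).
Unemployed = 10.35 million.
Labor force = 142.14 + 10.35 = 152.49 million.
Not in labor force = 2.59 + 69.54 + 7.53 = 79.66 million (those not working and not actively searching are outside the labor force — including those who want a job but have given up searching).
Civilian working-age population = 152.49 + 79.66 = 232.15 million.
Unemployment rate = 10.35 / 152.49 = 6.79%.
Labor force participation rate = 152.49 / 232.15 = 65.69%.

Unemployment rate ≈ 6.79%; labor force participation rate ≈ 65.69%.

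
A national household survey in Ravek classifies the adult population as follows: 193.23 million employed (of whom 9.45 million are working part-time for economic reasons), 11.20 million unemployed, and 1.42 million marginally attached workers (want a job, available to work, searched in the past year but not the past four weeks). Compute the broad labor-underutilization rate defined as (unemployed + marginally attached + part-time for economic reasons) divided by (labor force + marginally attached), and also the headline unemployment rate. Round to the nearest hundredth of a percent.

Labor force = 193.23 + 11.20 = 204.43 million.
Numerator = 11.20 + 1.42 + 9.45 = 22.07 million.
Denominator = 204.43 + 1.42 = 205.85 million.
Broad rate = 22.07 / 205.85 = 10.72%.
Headline unemployment rate = 11.20 / 204.43 = 5.48%.

Broad underutilization rate ≈ 10.72%; headline unemployment rate ≈ 5.48%.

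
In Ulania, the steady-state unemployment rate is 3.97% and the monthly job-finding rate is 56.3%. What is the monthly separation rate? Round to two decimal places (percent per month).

From u* = s/(s+f): s = u·f/(1−u).
s = 0.0397 × 56.3 / (1 − 0.0397) = 2.2351 / 0.9603 ≈ 2.33% per month.

Separation rate ≈ 2.33% per month.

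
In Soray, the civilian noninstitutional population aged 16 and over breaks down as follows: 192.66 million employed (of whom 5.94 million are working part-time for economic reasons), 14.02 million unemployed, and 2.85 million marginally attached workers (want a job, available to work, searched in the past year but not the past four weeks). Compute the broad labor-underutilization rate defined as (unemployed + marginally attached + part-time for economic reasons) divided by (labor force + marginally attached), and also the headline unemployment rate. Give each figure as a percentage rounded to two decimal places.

Labor force = 192.66 + 14.02 = 206.68 million.
Numerator = 14.02 + 2.85 + 5.94 = 22.81 million.
Denominator = 206.68 + 2.85 = 209.53 million.
Broad rate = 22.81 / 209.53 = 10.89%.
Headline unemployment rate = 14.02 / 206.68 = 6.78%.

Broad underutilization rate ≈ 10.89%; headline unemployment rate ≈ 6.78%.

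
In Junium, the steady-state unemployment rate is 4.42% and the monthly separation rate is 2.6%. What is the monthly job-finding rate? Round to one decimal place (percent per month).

Job-finding rate ≈ 56.2% per month.

From u* = s/(s+f): f = s·(1−u)/u.
f = 2.6 × (1 − 0.0442) / 0.0442 = 2.4851 / 0.0442 ≈ 56.2% per month.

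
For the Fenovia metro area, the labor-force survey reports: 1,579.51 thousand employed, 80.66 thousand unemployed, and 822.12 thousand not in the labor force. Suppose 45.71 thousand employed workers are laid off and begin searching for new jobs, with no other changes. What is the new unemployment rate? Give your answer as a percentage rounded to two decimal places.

New unemployment rate ≈ 7.61%.

Initially, labor force = 1,579.51 + 80.66 = 1,660.17 thousand, so u = 80.66/1,660.17 = 4.86%.
After the change, employed falls and unemployed rises by 45.71; labor force unchanged → E = 1,533.80, U = 126.37, labor force = 1,660.17 thousand.
New unemployment rate = 126.37 / 1,660.17 = 7.61%.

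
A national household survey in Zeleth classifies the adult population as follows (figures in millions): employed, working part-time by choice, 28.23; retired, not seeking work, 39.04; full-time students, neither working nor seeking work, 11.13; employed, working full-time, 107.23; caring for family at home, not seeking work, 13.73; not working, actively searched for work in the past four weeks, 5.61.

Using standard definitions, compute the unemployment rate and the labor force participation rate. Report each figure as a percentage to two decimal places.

Employed = 28.23 + 107.23 = 135.46 million.
Unemployed = 5.61 million.
Labor force = 135.46 + 5.61 = 141.07 million.
Not in labor force = 39.04 + 11.13 + 13.73 = 63.90 million (those not working and not actively searching are outside the labor force).
Civilian working-age population = 141.07 + 63.90 = 204.97 million.
Unemployment rate = 5.61 / 141.07 = 3.98%.
Labor force participation rate = 141.07 / 204.97 = 68.82%.

Unemployment rate ≈ 3.98%; labor force participation rate ≈ 68.82%.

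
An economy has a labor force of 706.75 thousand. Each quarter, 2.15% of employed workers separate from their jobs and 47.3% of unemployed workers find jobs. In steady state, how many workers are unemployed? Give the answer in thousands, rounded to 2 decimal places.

Steady-state unemployment rate u* = s/(s+f) = 2.15/(2.15+47.3) = 0.043478.
Unemployed = u* × labor force = 0.043478 × 706.75 ≈ 30.73 thousand.

About 30.73 thousand are unemployed in steady state.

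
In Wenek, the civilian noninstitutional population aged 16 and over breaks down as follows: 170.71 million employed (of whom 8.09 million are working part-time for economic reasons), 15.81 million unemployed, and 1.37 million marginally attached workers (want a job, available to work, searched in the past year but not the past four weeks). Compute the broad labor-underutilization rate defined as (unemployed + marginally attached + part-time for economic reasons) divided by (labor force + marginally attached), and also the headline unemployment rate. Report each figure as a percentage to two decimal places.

Broad underutilization rate ≈ 13.45%; headline unemployment rate ≈ 8.48%.

Labor force = 170.71 + 15.81 = 186.52 million.
Numerator = 15.81 + 1.37 + 8.09 = 25.27 million.
Denominator = 186.52 + 1.37 = 187.89 million.
Broad rate = 25.27 / 187.89 = 13.45%.
Headline unemployment rate = 15.81 / 186.52 = 8.48%.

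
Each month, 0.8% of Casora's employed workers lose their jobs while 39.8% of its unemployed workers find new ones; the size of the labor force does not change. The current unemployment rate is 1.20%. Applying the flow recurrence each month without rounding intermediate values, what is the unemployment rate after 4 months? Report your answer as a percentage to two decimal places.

Unemployment rate after four months ≈ 1.87%.

With a fixed labor force, u_{t+1} = u_t + s·(1−u_t) − f·u_t = u_t·(1−s−f) + s.
Here 1−s−f = 0.594 and s = 0.008.
u_1 = 0.012000 × 0.594 + 0.008 = 0.015128.
u_2 = 0.015128 × 0.594 + 0.008 = 0.016986.
u_3 = 0.016986 × 0.594 + 0.008 = 0.018090.
u_4 = 0.018090 × 0.594 + 0.008 = 0.018745.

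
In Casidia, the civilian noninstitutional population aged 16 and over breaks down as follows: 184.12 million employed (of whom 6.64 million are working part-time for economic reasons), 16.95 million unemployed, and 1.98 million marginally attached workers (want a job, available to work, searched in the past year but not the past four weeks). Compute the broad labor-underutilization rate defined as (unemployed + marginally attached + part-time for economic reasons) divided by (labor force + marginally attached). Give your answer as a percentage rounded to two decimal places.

Broad underutilization rate ≈ 12.59%.

Labor force = 184.12 + 16.95 = 201.07 million.
Numerator = 16.95 + 1.98 + 6.64 = 25.57 million.
Denominator = 201.07 + 1.98 = 203.05 million.
Broad rate = 25.57 / 203.05 = 12.59%.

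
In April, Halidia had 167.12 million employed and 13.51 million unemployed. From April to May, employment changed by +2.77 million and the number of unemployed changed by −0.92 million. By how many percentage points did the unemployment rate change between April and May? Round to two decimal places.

April: labor force = 167.12 + 13.51 = 180.63; u = 13.51/180.63 = 7.48%.
May: labor force = 169.89 + 12.59 = 182.48; u = 12.59/182.48 = 6.90%.
Change = 6.90% − 7.48% = −0.58 pp.

The unemployment rate changed by −0.58 percentage points.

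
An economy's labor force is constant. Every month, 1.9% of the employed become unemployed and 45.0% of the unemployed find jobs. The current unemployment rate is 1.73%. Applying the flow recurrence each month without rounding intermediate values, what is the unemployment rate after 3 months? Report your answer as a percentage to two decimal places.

With a fixed labor force, u_{t+1} = u_t + s·(1−u_t) − f·u_t = u_t·(1−s−f) + s.
Here 1−s−f = 0.531 and s = 0.019.
u_1 = 0.017300 × 0.531 + 0.019 = 0.028186.
u_2 = 0.028186 × 0.531 + 0.019 = 0.033967.
u_3 = 0.033967 × 0.531 + 0.019 = 0.037036.

Unemployment rate after three months ≈ 3.70%.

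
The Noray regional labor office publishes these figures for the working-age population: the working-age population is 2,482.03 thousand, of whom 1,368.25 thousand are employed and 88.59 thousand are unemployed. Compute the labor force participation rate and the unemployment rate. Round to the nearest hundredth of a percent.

Labor force = employed + unemployed = 1,368.25 + 88.59 = 1,456.84 thousand.
Unemployment rate = 88.59 / 1,456.84 = 6.08%.
Labor force participation rate = 1,456.84 / 2,482.03 = 58.70%.

Labor force participation rate ≈ 58.70%; unemployment rate ≈ 6.08%.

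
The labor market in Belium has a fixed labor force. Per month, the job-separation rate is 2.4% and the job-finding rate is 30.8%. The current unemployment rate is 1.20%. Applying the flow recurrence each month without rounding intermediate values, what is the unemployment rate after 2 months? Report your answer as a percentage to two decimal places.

Unemployment rate after two months ≈ 4.54%.

With a fixed labor force, u_{t+1} = u_t + s·(1−u_t) − f·u_t = u_t·(1−s−f) + s.
Here 1−s−f = 0.668 and s = 0.024.
u_1 = 0.012000 × 0.668 + 0.024 = 0.032016.
u_2 = 0.032016 × 0.668 + 0.024 = 0.045387.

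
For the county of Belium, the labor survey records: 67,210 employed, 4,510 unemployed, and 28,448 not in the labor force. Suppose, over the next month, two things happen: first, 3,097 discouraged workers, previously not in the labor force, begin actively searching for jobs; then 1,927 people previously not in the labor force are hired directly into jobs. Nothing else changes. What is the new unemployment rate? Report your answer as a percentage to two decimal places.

New unemployment rate ≈ 9.91%.

Initially, labor force = 67,210 + 4,510 = 71,720, so u = 4,510/71,720 = 6.29%.
After the first change, unemployed and labor force both rise by 3,097 → E = 67,210, U = 7,607, labor force = 74,817.
After the second change, employed and labor force both rise by 1,927; unemployed unchanged → E = 69,137, U = 7,607, labor force = 76,744.
New unemployment rate = 7,607 / 76,744 = 9.91%.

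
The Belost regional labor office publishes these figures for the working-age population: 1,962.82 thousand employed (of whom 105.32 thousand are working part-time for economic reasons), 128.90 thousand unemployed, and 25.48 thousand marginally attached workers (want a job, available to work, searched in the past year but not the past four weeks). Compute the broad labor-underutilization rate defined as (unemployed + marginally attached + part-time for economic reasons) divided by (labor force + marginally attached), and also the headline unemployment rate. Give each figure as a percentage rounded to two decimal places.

Broad underutilization rate ≈ 12.27%; headline unemployment rate ≈ 6.16%.

Labor force = 1,962.82 + 128.90 = 2,091.72 thousand.
Numerator = 128.90 + 25.48 + 105.32 = 259.70 thousand.
Denominator = 2,091.72 + 25.48 = 2,117.20 thousand.
Broad rate = 259.70 / 2,117.20 = 12.27%.
Headline unemployment rate = 128.90 / 2,091.72 = 6.16%.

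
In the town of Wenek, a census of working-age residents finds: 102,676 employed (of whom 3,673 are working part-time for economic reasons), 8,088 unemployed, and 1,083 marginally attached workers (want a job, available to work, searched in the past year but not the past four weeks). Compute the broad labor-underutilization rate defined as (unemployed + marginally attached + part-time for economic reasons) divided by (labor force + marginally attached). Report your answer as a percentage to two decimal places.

Broad underutilization rate ≈ 11.48%.

Labor force = 102,676 + 8,088 = 110,764.
Numerator = 8,088 + 1,083 + 3,673 = 12,844.
Denominator = 110,764 + 1,083 = 111,847.
Broad rate = 12,844 / 111,847 = 11.48%.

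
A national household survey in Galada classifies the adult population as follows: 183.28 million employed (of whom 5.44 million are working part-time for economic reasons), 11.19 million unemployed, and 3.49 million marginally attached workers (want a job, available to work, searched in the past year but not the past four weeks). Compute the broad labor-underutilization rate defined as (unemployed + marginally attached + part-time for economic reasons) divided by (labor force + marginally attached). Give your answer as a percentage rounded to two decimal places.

Labor force = 183.28 + 11.19 = 194.47 million.
Numerator = 11.19 + 3.49 + 5.44 = 20.12 million.
Denominator = 194.47 + 3.49 = 197.96 million.
Broad rate = 20.12 / 197.96 = 10.16%.

Broad underutilization rate ≈ 10.16%.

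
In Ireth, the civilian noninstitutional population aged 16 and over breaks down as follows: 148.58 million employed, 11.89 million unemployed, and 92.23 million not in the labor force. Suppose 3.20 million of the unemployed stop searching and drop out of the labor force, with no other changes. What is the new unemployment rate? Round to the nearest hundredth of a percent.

New unemployment rate ≈ 5.53%.

Initially, labor force = 148.58 + 11.89 = 160.47 million, so u = 11.89/160.47 = 7.41%.
After the change, unemployed and labor force both fall by 3.20 → E = 148.58, U = 8.69, labor force = 157.27 million.
New unemployment rate = 8.69 / 157.27 = 5.53%.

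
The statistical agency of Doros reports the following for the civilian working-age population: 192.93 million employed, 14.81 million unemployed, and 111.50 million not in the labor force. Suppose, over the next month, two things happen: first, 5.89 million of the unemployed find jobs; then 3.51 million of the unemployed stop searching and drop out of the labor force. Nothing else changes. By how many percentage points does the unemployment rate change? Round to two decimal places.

The unemployment rate changes by −4.48 percentage points.

Initially, labor force = 192.93 + 14.81 = 207.74 million, so u = 14.81/207.74 = 7.13%.
After the first change, unemployed falls and employed rises by 5.89; labor force unchanged → E = 198.82, U = 8.92, labor force = 207.74 million.
After the second change, unemployed and labor force both fall by 3.51 → E = 198.82, U = 5.41, labor force = 204.23 million.
New unemployment rate = 5.41 / 204.23 = 2.65%.
Change = 2.65% − 7.13% = −4.48 percentage points.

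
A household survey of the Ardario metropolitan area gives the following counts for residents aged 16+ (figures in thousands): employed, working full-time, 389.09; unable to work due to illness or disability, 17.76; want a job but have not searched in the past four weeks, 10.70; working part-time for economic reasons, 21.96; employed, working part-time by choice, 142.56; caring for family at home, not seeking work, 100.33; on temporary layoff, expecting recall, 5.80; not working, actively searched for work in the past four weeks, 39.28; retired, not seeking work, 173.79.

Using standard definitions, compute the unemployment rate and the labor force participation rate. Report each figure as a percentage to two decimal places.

Employed = 389.09 + 21.96 + 142.56 = 553.61 thousand (anyone who worked, including part-time for economic reasons, counts as employed).
Unemployed = 5.80 + 39.28 = 45.08 thousand (jobless and actively searching, or on temporary layoff).
Labor force = 553.61 + 45.08 = 598.69 thousand.
Not in labor force = 17.76 + 10.70 + 100.33 + 173.79 = 302.58 thousand (those not working and not actively searching are outside the labor force — including those who want a job but have given up searching).
Civilian working-age population = 598.69 + 302.58 = 901.27 thousand.
Unemployment rate = 45.08 / 598.69 = 7.53%.
Labor force participation rate = 598.69 / 901.27 = 66.43%.

Unemployment rate ≈ 7.53%; labor force participation rate ≈ 66.43%.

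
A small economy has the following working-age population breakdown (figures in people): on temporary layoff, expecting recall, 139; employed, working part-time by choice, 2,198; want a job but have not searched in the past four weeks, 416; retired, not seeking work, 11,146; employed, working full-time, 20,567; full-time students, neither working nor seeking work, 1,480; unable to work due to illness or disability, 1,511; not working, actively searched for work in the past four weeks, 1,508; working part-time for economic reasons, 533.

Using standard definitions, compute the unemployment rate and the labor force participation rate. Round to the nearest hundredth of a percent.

Employed = 2,198 + 20,567 + 533 = 23,298 (anyone who worked, including part-time for economic reasons, counts as employed).
Unemployed = 139 + 1,508 = 1,647 (jobless and actively searching, or on temporary layoff).
Labor force = 23,298 + 1,647 = 24,945.
Not in labor force = 416 + 11,146 + 1,480 + 1,511 = 14,553 (those not working and not actively searching are outside the labor force — including those who want a job but have given up searching).
Civilian working-age population = 24,945 + 14,553 = 39,498.
Unemployment rate = 1,647 / 24,945 = 6.60%.
Labor force participation rate = 24,945 / 39,498 = 63.16%.

Unemployment rate ≈ 6.60%; labor force participation rate ≈ 63.16%.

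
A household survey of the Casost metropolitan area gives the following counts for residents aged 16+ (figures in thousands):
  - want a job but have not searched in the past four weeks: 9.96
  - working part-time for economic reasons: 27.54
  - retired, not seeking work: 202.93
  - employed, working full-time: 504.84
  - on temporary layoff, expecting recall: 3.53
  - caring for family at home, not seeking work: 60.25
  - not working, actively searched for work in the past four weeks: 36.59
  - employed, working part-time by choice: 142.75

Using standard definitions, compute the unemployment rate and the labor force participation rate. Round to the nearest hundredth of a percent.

Unemployment rate ≈ 5.61%; labor force participation rate ≈ 72.37%.

Employed = 27.54 + 504.84 + 142.75 = 675.13 thousand (anyone who worked, including part-time for economic reasons, counts as employed).
Unemployed = 3.53 + 36.59 = 40.12 thousand (jobless and actively searching, or on temporary layoff).
Labor force = 675.13 + 40.12 = 715.25 thousand.
Not in labor force = 9.96 + 202.93 + 60.25 = 273.14 thousand (those not working and not actively searching are outside the labor force — including those who want a job but have given up searching).
Civilian working-age population = 715.25 + 273.14 = 988.39 thousand.
Unemployment rate = 40.12 / 715.25 = 5.61%.
Labor force participation rate = 715.25 / 988.39 = 72.37%.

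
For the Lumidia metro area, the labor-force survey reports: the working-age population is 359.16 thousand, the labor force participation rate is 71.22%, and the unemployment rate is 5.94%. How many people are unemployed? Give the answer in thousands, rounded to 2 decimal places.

Labor force = 0.7122 × 359.16 = 255.79 thousand.
Unemployed = 0.0594 × 255.79 ≈ 15.19 thousand.

About 15.19 thousand are unemployed.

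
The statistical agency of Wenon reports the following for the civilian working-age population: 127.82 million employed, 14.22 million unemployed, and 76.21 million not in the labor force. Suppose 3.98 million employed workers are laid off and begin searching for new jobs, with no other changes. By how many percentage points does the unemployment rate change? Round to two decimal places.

Initially, labor force = 127.82 + 14.22 = 142.04 million, so u = 14.22/142.04 = 10.01%.
After the change, employed falls and unemployed rises by 3.98; labor force unchanged → E = 123.84, U = 18.20, labor force = 142.04 million.
New unemployment rate = 18.20 / 142.04 = 12.81%.
Change = 12.81% − 10.01% = +2.80 percentage points.

The unemployment rate changes by +2.80 percentage points.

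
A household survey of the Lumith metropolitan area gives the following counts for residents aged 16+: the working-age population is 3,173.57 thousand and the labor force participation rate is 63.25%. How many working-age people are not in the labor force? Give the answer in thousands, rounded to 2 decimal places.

About 1,166.29 thousand are not in the labor force.

Share not in the labor force = 1 − 0.6325 = 0.3675.
Not in labor force = 0.3675 × 3,173.57 ≈ 1,166.29 thousand.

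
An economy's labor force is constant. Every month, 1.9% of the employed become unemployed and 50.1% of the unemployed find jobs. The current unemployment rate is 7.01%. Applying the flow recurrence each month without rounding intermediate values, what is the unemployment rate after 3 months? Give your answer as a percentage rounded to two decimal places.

Unemployment rate after three months ≈ 4.03%.

With a fixed labor force, u_{t+1} = u_t + s·(1−u_t) − f·u_t = u_t·(1−s−f) + s.
Here 1−s−f = 0.480 and s = 0.019.
u_1 = 0.070100 × 0.480 + 0.019 = 0.052648.
u_2 = 0.052648 × 0.480 + 0.019 = 0.044271.
u_3 = 0.044271 × 0.480 + 0.019 = 0.040250.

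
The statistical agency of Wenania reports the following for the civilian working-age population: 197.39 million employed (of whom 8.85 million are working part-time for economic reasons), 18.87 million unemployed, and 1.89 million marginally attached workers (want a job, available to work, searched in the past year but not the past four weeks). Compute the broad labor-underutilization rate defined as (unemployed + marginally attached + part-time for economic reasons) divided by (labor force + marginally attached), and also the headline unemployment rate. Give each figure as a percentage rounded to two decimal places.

Labor force = 197.39 + 18.87 = 216.26 million.
Numerator = 18.87 + 1.89 + 8.85 = 29.61 million.
Denominator = 216.26 + 1.89 = 218.15 million.
Broad rate = 29.61 / 218.15 = 13.57%.
Headline unemployment rate = 18.87 / 216.26 = 8.73%.

Broad underutilization rate ≈ 13.57%; headline unemployment rate ≈ 8.73%.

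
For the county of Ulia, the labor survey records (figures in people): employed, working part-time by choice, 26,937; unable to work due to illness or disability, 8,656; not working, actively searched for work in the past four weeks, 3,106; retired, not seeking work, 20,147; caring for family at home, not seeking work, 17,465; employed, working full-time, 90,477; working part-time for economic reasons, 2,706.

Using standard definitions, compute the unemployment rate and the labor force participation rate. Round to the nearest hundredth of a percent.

Unemployment rate ≈ 2.52%; labor force participation rate ≈ 72.70%.

Employed = 26,937 + 90,477 + 2,706 = 120,120 (anyone who worked, including part-time for economic reasons, counts as employed).
Unemployed = 3,106.
Labor force = 120,120 + 3,106 = 123,226.
Not in labor force = 8,656 + 20,147 + 17,465 = 46,268 (those not working and not actively searching are outside the labor force).
Civilian working-age population = 123,226 + 46,268 = 169,494.
Unemployment rate = 3,106 / 123,226 = 2.52%.
Labor force participation rate = 123,226 / 169,494 = 72.70%.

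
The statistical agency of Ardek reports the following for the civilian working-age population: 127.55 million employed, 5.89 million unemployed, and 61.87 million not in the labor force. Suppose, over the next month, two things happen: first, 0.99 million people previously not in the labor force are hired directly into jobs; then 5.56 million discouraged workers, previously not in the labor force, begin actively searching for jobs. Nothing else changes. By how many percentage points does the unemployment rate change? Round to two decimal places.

The unemployment rate changes by +3.77 percentage points.

Initially, labor force = 127.55 + 5.89 = 133.44 million, so u = 5.89/133.44 = 4.41%.
After the first change, employed and labor force both rise by 0.99; unemployed unchanged → E = 128.54, U = 5.89, labor force = 134.43 million.
After the second change, unemployed and labor force both rise by 5.56 → E = 128.54, U = 11.45, labor force = 139.99 million.
New unemployment rate = 11.45 / 139.99 = 8.18%.
Change = 8.18% − 4.41% = +3.77 percentage points.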